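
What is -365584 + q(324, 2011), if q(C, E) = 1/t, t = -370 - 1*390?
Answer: -277843841/760 ≈ -3.6558e+5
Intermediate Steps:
t = -760 (t = -370 - 390 = -760)
q(C, E) = -1/760 (q(C, E) = 1/(-760) = -1/760)
-365584 + q(324, 2011) = -365584 - 1/760 = -277843841/760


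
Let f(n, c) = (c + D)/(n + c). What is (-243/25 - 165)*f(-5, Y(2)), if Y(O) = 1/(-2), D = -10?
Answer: -91728/275 ≈ -333.56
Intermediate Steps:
Y(O) = -1/2
f(n, c) = (-10 + c)/(c + n) (f(n, c) = (c - 10)/(n + c) = (-10 + c)/(c + n))
(-243/25 - 165)*f(-5, Y(2)) = (-243/25 - 165)*((-10 - 1/2)/(-1/2 - 5)) = (-243*1/25 - 165)*(-21/2/(-11/2)) = (-243/25 - 165)*(-2/11*(-21/2)) = -4368/25*21/11 = -91728/275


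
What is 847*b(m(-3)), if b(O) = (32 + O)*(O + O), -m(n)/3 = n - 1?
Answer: 894432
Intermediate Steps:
m(n) = 3 - 3*n (m(n) = -3*(n - 1) = -3*(-1 + n) = 3 - 3*n)
b(O) = 2*O*(32 + O) (b(O) = (32 + O)*(2*O) = 2*O*(32 + O))
847*b(m(-3)) = 847*(2*(3 - 3*(-3))*(32 + (3 - 3*(-3)))) = 847*(2*(3 + 9)*(32 + (3 + 9))) = 847*(2*12*(32 + 12)) = 847*(2*12*44) = 847*1056 = 894432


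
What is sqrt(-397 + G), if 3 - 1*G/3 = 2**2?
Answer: 20*I ≈ 20.0*I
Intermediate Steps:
G = -3 (G = 9 - 3*2**2 = 9 - 3*4 = 9 - 12 = -3)
sqrt(-397 + G) = sqrt(-397 - 3) = sqrt(-400) = 20*I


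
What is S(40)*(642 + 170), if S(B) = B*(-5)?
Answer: -162400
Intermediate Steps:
S(B) = -5*B
S(40)*(642 + 170) = (-5*40)*(642 + 170) = -200*812 = -162400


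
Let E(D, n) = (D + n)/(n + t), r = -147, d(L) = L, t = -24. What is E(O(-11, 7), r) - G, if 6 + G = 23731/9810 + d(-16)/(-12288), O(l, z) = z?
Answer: 104935463/23857920 ≈ 4.3983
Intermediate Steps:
E(D, n) = (D + n)/(-24 + n) (E(D, n) = (D + n)/(n - 24) = (D + n)/(-24 + n))
G = -4494877/1255680 (G = -6 + (23731/9810 - 16/(-12288)) = -6 + (23731*(1/9810) - 16*(-1/12288)) = -6 + (23731/9810 + 1/768) = -6 + 3039203/1255680 = -4494877/1255680 ≈ -3.5796)
E(O(-11, 7), r) - G = (7 - 147)/(-24 - 147) - 1*(-4494877/1255680) = -140/(-171) + 4494877/1255680 = -1/171*(-140) + 4494877/1255680 = 140/171 + 4494877/1255680 = 104935463/23857920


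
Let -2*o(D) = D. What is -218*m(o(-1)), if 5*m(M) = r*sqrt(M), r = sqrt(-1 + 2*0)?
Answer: -109*I*sqrt(2)/5 ≈ -30.83*I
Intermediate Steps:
o(D) = -D/2
r = I (r = sqrt(-1 + 0) = sqrt(-1) = I ≈ 1.0*I)
m(M) = I*sqrt(M)/5 (m(M) = (I*sqrt(M))/5 = I*sqrt(M)/5)
-218*m(o(-1)) = -218*I*sqrt(-1/2*(-1))/5 = -218*I*sqrt(1/2)/5 = -218*I*sqrt(2)/2/5 = -109*I*sqrt(2)/5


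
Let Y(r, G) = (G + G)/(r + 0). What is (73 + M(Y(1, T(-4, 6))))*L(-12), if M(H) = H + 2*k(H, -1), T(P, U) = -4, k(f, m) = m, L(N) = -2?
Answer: -126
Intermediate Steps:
Y(r, G) = 2*G/r (Y(r, G) = (2*G)/r = 2*G/r)
M(H) = -2 + H (M(H) = H + 2*(-1) = H - 2 = -2 + H)
(73 + M(Y(1, T(-4, 6))))*L(-12) = (73 + (-2 + 2*(-4)/1))*(-2) = (73 + (-2 + 2*(-4)*1))*(-2) = (73 + (-2 - 8))*(-2) = (73 - 10)*(-2) = 63*(-2) = -126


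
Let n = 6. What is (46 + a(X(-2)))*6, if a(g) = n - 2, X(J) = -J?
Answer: 300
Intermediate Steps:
a(g) = 4 (a(g) = 6 - 2 = 4)
(46 + a(X(-2)))*6 = (46 + 4)*6 = 50*6 = 300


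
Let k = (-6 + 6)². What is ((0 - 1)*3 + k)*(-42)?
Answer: 126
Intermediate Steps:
k = 0 (k = 0² = 0)
((0 - 1)*3 + k)*(-42) = ((0 - 1)*3 + 0)*(-42) = (-1*3 + 0)*(-42) = (-3 + 0)*(-42) = -3*(-42) = 126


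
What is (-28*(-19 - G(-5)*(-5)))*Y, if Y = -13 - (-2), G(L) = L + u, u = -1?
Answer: -15092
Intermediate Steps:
G(L) = -1 + L (G(L) = L - 1 = -1 + L)
Y = -11 (Y = -13 - 1*(-2) = -13 + 2 = -11)
(-28*(-19 - G(-5)*(-5)))*Y = -28*(-19 - (-1 - 5)*(-5))*(-11) = -28*(-19 - (-6)*(-5))*(-11) = -28*(-19 - 1*30)*(-11) = -28*(-19 - 30)*(-11) = -28*(-49)*(-11) = 1372*(-11) = -15092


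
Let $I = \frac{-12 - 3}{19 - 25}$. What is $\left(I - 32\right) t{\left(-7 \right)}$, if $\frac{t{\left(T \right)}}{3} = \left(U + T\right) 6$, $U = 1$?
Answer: $3186$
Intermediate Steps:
$I = \frac{5}{2}$ ($I = - \frac{15}{-6} = \left(-15\right) \left(- \frac{1}{6}\right) = \frac{5}{2} \approx 2.5$)
$t{\left(T \right)} = 18 + 18 T$ ($t{\left(T \right)} = 3 \left(1 + T\right) 6 = 3 \left(6 + 6 T\right) = 18 + 18 T$)
$\left(I - 32\right) t{\left(-7 \right)} = \left(\frac{5}{2} - 32\right) \left(18 + 18 \left(-7\right)\right) = - \frac{59 \left(18 - 126\right)}{2} = \left(- \frac{59}{2}\right) \left(-108\right) = 3186$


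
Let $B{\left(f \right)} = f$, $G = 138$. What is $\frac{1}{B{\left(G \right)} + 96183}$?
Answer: $\frac{1}{96321} \approx 1.0382 \cdot 10^{-5}$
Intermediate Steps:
$\frac{1}{B{\left(G \right)} + 96183} = \frac{1}{138 + 96183} = \frac{1}{96321}$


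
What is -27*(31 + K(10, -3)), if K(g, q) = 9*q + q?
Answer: -27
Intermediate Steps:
K(g, q) = 10*q
-27*(31 + K(10, -3)) = -27*(31 + 10*(-3)) = -27*(31 - 30) = -27*1 = -27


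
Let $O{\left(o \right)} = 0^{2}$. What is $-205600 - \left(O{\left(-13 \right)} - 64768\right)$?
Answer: $-140832$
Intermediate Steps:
$O{\left(o \right)} = 0$
$-205600 - \left(O{\left(-13 \right)} - 64768\right) = -205600 - \left(0 - 64768\right) = -205600 - -64768 = -205600 + 64768 = -140832$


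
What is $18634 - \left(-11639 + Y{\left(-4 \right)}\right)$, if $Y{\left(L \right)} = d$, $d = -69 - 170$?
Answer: $30512$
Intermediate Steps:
$d = -239$ ($d = -69 - 170 = -239$)
$Y{\left(L \right)} = -239$
$18634 - \left(-11639 + Y{\left(-4 \right)}\right) = 18634 - \left(-11639 - 239\right) = 18634 - -11878 = 18634 + 11878 = 30512$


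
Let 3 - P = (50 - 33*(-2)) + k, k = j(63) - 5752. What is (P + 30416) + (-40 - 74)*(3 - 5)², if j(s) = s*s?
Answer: 31630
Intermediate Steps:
j(s) = s²
k = -1783 (k = 63² - 5752 = 3969 - 5752 = -1783)
P = 1670 (P = 3 - ((50 - 33*(-2)) - 1783) = 3 - ((50 + 66) - 1783) = 3 - (116 - 1783) = 3 - 1*(-1667) = 3 + 1667 = 1670)
(P + 30416) + (-40 - 74)*(3 - 5)² = (1670 + 30416) + (-40 - 74)*(3 - 5)² = 32086 - 114*(-2)² = 32086 - 114*4 = 32086 - 456 = 31630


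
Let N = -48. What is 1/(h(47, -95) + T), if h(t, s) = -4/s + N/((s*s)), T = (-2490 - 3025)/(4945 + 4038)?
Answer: -81071575/46790519 ≈ -1.7326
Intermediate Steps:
T = -5515/8983 ≈ -0.61394
h(t, s) = -48/s² - 4/s (h(t, s) = -4/s - 48/s² = -48/s² - 4/s)
1/(h(47, -95) + T) = 1/(4*(-12 - 1*(-95))/(-95)² - 5515/8983) = 1/(4*(1/9025)*(-12 + 95) - 5515/8983) = 1/(4*(1/9025)*83 - 5515/8983) = 1/(332/9025 - 5515/8983) = 1/(-46790519/81071575) = -81071575/46790519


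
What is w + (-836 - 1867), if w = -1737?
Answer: -4440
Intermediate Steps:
w + (-836 - 1867) = -1737 + (-836 - 1867) = -1737 - 2703 = -4440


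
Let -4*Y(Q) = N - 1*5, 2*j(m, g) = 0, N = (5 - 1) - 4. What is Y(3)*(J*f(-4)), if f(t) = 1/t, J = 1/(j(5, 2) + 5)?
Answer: -1/16 ≈ -0.062500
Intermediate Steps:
N = 0 (N = 4 - 4 = 0)
j(m, g) = 0 (j(m, g) = (1/2)*0 = 0)
J = 1/5 (J = 1/(0 + 5) = 1/5 ≈ 0.20000)
Y(Q) = 5/4 (Y(Q) = -(0 - 1*5)/4 = -(0 - 5)/4 = -1/4*(-5) = 5/4)
Y(3)*(J*f(-4)) = 5*((1/5)/(-4))/4 = 5*((1/5)*(-1/4))/4 = (5/4)*(-1/20) = -1/16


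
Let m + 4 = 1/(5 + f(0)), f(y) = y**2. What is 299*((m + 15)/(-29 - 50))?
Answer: -16744/395 ≈ -42.390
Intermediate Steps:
m = -19/5 (m = -4 + 1/(5 + 0**2) = -4 + 1/(5 + 0) = -4 + 1/5 = -19/5 ≈ -3.8000)
299*((m + 15)/(-29 - 50)) = 299*((-19/5 + 15)/(-29 - 50)) = 299*((56/5)/(-79)) = 299*((56/5)*(-1/79)) = 299*(-56/395) = -16744/395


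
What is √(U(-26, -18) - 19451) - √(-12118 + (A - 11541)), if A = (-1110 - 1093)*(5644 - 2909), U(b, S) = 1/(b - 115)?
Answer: I*(-12*√42006 + 8*√6042273/141) ≈ -2320.0*I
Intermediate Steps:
U(b, S) = 1/(-115 + b)
A = -6025205 (A = -2203*2735 = -6025205)
√(U(-26, -18) - 19451) - √(-12118 + (A - 11541)) = √(1/(-115 - 26) - 19451) - √(-12118 + (-6025205 - 11541)) = √(1/(-141) - 19451) - √(-12118 - 6036746) = √(-1/141 - 19451) - √(-6048864) = √(-2742592/141) - 12*I*√42006 = 8*I*√6042273/141 - 12*I*√42006 = -12*I*√42006 + 8*I*√6042273/141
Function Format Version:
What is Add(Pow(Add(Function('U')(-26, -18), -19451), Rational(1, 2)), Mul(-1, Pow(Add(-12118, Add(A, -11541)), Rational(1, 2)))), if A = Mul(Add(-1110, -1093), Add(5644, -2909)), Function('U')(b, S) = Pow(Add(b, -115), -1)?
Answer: Mul(I, Add(Mul(-12, Pow(42006, Rational(1, 2))), Mul(Rational(8, 141), Pow(6042273, Rational(1, 2))))) ≈ Mul(-2320.0, I)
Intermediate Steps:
Function('U')(b, S) = Pow(Add(-115, b), -1)
A = -6025205 (A = Mul(-2203, 2735) = -6025205)
Add(Pow(Add(Function('U')(-26, -18), -19451), Rational(1, 2)), Mul(-1, Pow(Add(-12118, Add(A, -11541)), Rational(1, 2)))) = Add(Pow(Add(Pow(Add(-115, -26), -1), -19451), Rational(1, 2)), Mul(-1, Pow(Add(-12118, Add(-6025205, -11541)), Rational(1, 2)))) = Add(Pow(Add(Pow(-141, -1), -19451), Rational(1, 2)), Mul(-1, Pow(Add(-12118, -6036746), Rational(1, 2)))) = Add(Pow(Add(Rational(-1, 141), -19451), Rational(1, 2)), Mul(-1, Pow(-6048864, Rational(1, 2)))) = Add(Pow(Rational(-2742592, 141), Rational(1, 2)), Mul(-1, Mul(12, I, Pow(42006, Rational(1, 2))))) = Add(Mul(Rational(8, 141), I, Pow(6042273, Rational(1, 2))), Mul(-12, I, Pow(42006, Rational(1, 2)))) = Add(Mul(-12, I, Pow(42006, Rational(1, 2))), Mul(Rational(8, 141), I, Pow(6042273, Rational(1, 2))))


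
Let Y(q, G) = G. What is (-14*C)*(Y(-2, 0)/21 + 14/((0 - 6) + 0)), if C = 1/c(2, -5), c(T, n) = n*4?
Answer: -49/30 ≈ -1.6333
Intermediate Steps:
c(T, n) = 4*n
C = -1/20 (C = 1/(4*(-5)) = 1/(-20) = -1/20 ≈ -0.050000)
(-14*C)*(Y(-2, 0)/21 + 14/((0 - 6) + 0)) = (-14*(-1/20))*(0/21 + 14/((0 - 6) + 0)) = 7*(0*(1/21) + 14/(-6 + 0))/10 = 7*(0 + 14/(-6))/10 = 7*(0 + 14*(-1/6))/10 = 7*(0 - 7/3)/10 = (7/10)*(-7/3) = -49/30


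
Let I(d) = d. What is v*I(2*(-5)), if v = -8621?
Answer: 86210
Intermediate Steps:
v*I(2*(-5)) = -17242*(-5) = -8621*(-10) = 86210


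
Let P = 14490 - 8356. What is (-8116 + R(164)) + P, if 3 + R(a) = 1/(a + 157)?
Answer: -637184/321 ≈ -1985.0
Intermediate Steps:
R(a) = -3 + 1/(157 + a) (R(a) = -3 + 1/(a + 157) = -3 + 1/(157 + a))
P = 6134
(-8116 + R(164)) + P = (-8116 + (-470 - 3*164)/(157 + 164)) + 6134 = (-8116 + (-470 - 492)/321) + 6134 = (-8116 + (1/321)*(-962)) + 6134 = (-8116 - 962/321) + 6134 = -2606198/321 + 6134 = -637184/321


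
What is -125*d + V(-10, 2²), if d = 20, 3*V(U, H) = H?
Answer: -7496/3 ≈ -2498.7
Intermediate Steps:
V(U, H) = H/3
-125*d + V(-10, 2²) = -125*20 + (⅓)*2² = -2500 + (⅓)*4 = -2500 + 4/3 = -7496/3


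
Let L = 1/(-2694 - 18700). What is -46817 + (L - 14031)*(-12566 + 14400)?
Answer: -275765141604/10697 ≈ -2.5780e+7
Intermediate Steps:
L = -1/21394 (L = 1/(-21394) = -1/21394 ≈ -4.6742e-5)
-46817 + (L - 14031)*(-12566 + 14400) = -46817 + (-1/21394 - 14031)*(-12566 + 14400) = -46817 - 300179215/21394*1834 = -46817 - 275264340155/10697 = -275765141604/10697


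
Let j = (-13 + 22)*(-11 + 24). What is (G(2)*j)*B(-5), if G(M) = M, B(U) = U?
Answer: -1170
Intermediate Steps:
j = 117 (j = 9*13 = 117)
(G(2)*j)*B(-5) = (2*117)*(-5) = 234*(-5) = -1170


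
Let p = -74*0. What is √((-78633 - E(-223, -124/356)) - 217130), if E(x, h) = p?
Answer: I*√295763 ≈ 543.84*I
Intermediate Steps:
p = 0
E(x, h) = 0
√((-78633 - E(-223, -124/356)) - 217130) = √((-78633 - 1*0) - 217130) = √((-78633 + 0) - 217130) = √(-78633 - 217130) = √(-295763) = I*√295763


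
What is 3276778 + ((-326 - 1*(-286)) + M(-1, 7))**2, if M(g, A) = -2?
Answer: 3278542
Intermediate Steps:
3276778 + ((-326 - 1*(-286)) + M(-1, 7))**2 = 3276778 + ((-326 - 1*(-286)) - 2)**2 = 3276778 + ((-326 + 286) - 2)**2 = 3276778 + (-40 - 2)**2 = 3276778 + (-42)**2 = 3276778 + 1764 = 3278542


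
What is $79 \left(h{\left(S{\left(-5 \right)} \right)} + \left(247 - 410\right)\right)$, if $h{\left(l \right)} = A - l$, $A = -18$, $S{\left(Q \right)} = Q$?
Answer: $-13904$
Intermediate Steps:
$h{\left(l \right)} = -18 - l$
$79 \left(h{\left(S{\left(-5 \right)} \right)} + \left(247 - 410\right)\right) = 79 \left(\left(-18 - -5\right) + \left(247 - 410\right)\right) = 79 \left(\left(-18 + 5\right) + \left(247 - 410\right)\right) = 79 \left(-13 - 163\right) = 79 \left(-176\right) = -13904$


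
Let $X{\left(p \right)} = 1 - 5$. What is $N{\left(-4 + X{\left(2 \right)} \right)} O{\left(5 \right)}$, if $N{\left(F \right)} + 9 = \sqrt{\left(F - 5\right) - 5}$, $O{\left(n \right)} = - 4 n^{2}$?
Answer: $900 - 300 i \sqrt{2} \approx 900.0 - 424.26 i$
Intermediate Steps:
$X{\left(p \right)} = -4$
$N{\left(F \right)} = -9 + \sqrt{-10 + F}$ ($N{\left(F \right)} = -9 + \sqrt{\left(F - 5\right) - 5} = -9 + \sqrt{\left(-5 + F\right) - 5} = -9 + \sqrt{-10 + F}$)
$N{\left(-4 + X{\left(2 \right)} \right)} O{\left(5 \right)} = \left(-9 + \sqrt{-10 - 8}\right) \left(- 4 \cdot 5^{2}\right) = \left(-9 + \sqrt{-10 - 8}\right) \left(\left(-4\right) 25\right) = \left(-9 + \sqrt{-18}\right) \left(-100\right) = \left(-9 + 3 i \sqrt{2}\right) \left(-100\right) = 900 - 300 i \sqrt{2}$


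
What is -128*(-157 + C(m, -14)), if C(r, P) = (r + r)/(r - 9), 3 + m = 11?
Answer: 22144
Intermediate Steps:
m = 8 (m = -3 + 11 = 8)
C(r, P) = 2*r/(-9 + r) (C(r, P) = (2*r)/(-9 + r) = 2*r/(-9 + r))
-128*(-157 + C(m, -14)) = -128*(-157 + 2*8/(-9 + 8)) = -128*(-157 + 2*8/(-1)) = -128*(-157 + 2*8*(-1)) = -128*(-157 - 16) = -128*(-173) = 22144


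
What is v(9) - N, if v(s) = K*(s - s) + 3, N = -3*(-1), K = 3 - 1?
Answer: 0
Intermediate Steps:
K = 2
N = 3
v(s) = 3 (v(s) = 2*(s - s) + 3 = 2*0 + 3 = 0 + 3 = 3)
v(9) - N = 3 - 1*3 = 3 - 3 = 0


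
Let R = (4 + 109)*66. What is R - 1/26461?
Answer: 197346137/26461 ≈ 7458.0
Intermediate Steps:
R = 7458 (R = 113*66 = 7458)
R - 1/26461 = 7458 - 1/26461 = 197346137/26461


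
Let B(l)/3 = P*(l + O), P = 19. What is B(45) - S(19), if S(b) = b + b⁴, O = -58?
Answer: -131081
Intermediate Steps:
B(l) = -3306 + 57*l (B(l) = 3*(19*(l - 58)) = 3*(19*(-58 + l)) = 3*(-1102 + 19*l) = -3306 + 57*l)
B(45) - S(19) = (-3306 + 57*45) - (19 + 19⁴) = (-3306 + 2565) - (19 + 130321) = -741 - 1*130340 = -741 - 130340 = -131081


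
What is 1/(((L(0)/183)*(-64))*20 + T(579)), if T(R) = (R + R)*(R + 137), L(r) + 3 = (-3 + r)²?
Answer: 61/50574248 ≈ 1.2061e-6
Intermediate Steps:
L(r) = -3 + (-3 + r)²
T(R) = 2*R*(137 + R) (T(R) = (2*R)*(137 + R) = 2*R*(137 + R))
1/(((L(0)/183)*(-64))*20 + T(579)) = 1/((((-3 + (-3 + 0)²)/183)*(-64))*20 + 2*579*(137 + 579)) = 1/((((-3 + (-3)²)*(1/183))*(-64))*20 + 2*579*716) = 1/((((-3 + 9)*(1/183))*(-64))*20 + 829128) = 1/(((6*(1/183))*(-64))*20 + 829128) = 1/(((2/61)*(-64))*20 + 829128) = 1/(-128/61*20 + 829128) = 1/(-2560/61 + 829128) = 1/(50574248/61) = 61/50574248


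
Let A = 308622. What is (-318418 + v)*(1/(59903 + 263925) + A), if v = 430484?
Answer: 5599962955637561/161914 ≈ 3.4586e+10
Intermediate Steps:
(-318418 + v)*(1/(59903 + 263925) + A) = (-318418 + 430484)*(1/(59903 + 263925) + 308622) = 112066*(1/323828 + 308622) = 112066*(99940445017/323828) = 5599962955637561/161914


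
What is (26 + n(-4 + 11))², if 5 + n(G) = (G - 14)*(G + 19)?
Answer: 25921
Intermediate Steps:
n(G) = -5 + (-14 + G)*(19 + G) (n(G) = -5 + (G - 14)*(G + 19) = -5 + (-14 + G)*(19 + G))
(26 + n(-4 + 11))² = (26 + (-271 + (-4 + 11)² + 5*(-4 + 11)))² = (26 + (-271 + 7² + 5*7))² = (26 + (-271 + 49 + 35))² = (26 - 187)² = (-161)² = 25921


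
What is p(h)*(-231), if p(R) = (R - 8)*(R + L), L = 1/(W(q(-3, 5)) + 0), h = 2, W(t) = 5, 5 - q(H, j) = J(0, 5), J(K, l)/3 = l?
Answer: 15246/5 ≈ 3049.2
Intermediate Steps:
J(K, l) = 3*l
q(H, j) = -10 (q(H, j) = 5 - 3*5 = 5 - 1*15 = 5 - 15 = -10)
L = ⅕ (L = 1/(5 + 0) = 1/5 = ⅕ ≈ 0.20000)
p(R) = (-8 + R)*(⅕ + R) (p(R) = (R - 8)*(R + ⅕) = (-8 + R)*(⅕ + R))
p(h)*(-231) = (-8/5 + 2² - 39/5*2)*(-231) = (-8/5 + 4 - 78/5)*(-231) = -66/5*(-231) = 15246/5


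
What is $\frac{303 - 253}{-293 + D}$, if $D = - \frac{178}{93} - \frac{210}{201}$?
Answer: $- \frac{311550}{1844119} \approx -0.16894$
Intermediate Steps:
$D = - \frac{18436}{6231}$ ($D = \left(-178\right) \frac{1}{93} - \frac{70}{67} = - \frac{178}{93} - \frac{70}{67} = - \frac{18436}{6231} \approx -2.9588$)
$\frac{303 - 253}{-293 + D} = \frac{303 - 253}{-293 - \frac{18436}{6231}} = \frac{50}{- \frac{1844119}{6231}} = 50 \left(- \frac{6231}{1844119}\right) = - \frac{311550}{1844119}$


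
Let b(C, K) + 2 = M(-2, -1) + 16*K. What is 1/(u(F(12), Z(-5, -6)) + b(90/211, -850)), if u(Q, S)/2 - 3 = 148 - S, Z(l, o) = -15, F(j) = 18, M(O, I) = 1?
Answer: -1/13269 ≈ -7.5364e-5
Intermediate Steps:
b(C, K) = -1 + 16*K (b(C, K) = -2 + (1 + 16*K) = -1 + 16*K)
u(Q, S) = 302 - 2*S (u(Q, S) = 6 + 2*(148 - S) = 6 + (296 - 2*S) = 302 - 2*S)
1/(u(F(12), Z(-5, -6)) + b(90/211, -850)) = 1/((302 - 2*(-15)) + (-1 + 16*(-850))) = 1/((302 + 30) + (-1 - 13600)) = 1/(332 - 13601) = 1/(-13269) = -1/13269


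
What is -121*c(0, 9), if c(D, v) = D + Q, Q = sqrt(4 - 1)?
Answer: -121*sqrt(3) ≈ -209.58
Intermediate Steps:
Q = sqrt(3) ≈ 1.7320
c(D, v) = D + sqrt(3)
-121*c(0, 9) = -121*(0 + sqrt(3)) = -121*sqrt(3)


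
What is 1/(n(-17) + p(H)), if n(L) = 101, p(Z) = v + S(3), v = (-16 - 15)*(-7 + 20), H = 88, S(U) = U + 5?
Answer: -1/294 ≈ -0.0034014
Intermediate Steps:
S(U) = 5 + U
v = -403 (v = -31*13 = -403)
p(Z) = -395 (p(Z) = -403 + (5 + 3) = -403 + 8 = -395)
1/(n(-17) + p(H)) = 1/(101 - 395) = 1/(-294) = -1/294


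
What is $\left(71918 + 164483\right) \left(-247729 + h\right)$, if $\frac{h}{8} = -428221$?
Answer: $-868418364297$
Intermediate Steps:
$h = -3425768$ ($h = 8 \left(-428221\right) = -3425768$)
$\left(71918 + 164483\right) \left(-247729 + h\right) = \left(71918 + 164483\right) \left(-247729 - 3425768\right) = 236401 \left(-3673497\right) = -868418364297$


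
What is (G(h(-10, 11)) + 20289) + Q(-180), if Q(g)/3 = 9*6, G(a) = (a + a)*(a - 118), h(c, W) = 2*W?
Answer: 16227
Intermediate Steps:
G(a) = 2*a*(-118 + a) (G(a) = (2*a)*(-118 + a) = 2*a*(-118 + a))
Q(g) = 162 (Q(g) = 3*(9*6) = 3*54 = 162)
(G(h(-10, 11)) + 20289) + Q(-180) = (2*(2*11)*(-118 + 2*11) + 20289) + 162 = (2*22*(-118 + 22) + 20289) + 162 = (2*22*(-96) + 20289) + 162 = (-4224 + 20289) + 162 = 16065 + 162 = 16227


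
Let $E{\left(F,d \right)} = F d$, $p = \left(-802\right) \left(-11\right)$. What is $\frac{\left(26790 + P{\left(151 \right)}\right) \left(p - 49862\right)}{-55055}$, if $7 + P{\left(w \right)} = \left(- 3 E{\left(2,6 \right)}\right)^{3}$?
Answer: $- \frac{23302512}{1573} \approx -14814.0$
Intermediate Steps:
$p = 8822$
$P{\left(w \right)} = -46663$ ($P{\left(w \right)} = -7 + \left(- 3 \cdot 2 \cdot 6\right)^{3} = -7 + \left(\left(-3\right) 12\right)^{3} = -7 + \left(-36\right)^{3} = -7 - 46656 = -46663$)
$\frac{\left(26790 + P{\left(151 \right)}\right) \left(p - 49862\right)}{-55055} = \frac{\left(26790 - 46663\right) \left(8822 - 49862\right)}{-55055} = \left(-19873\right) \left(-41040\right) \left(- \frac{1}{55055}\right) = 815587920 \left(- \frac{1}{55055}\right) = - \frac{23302512}{1573}$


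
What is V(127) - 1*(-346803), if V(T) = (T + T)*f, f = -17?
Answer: 342485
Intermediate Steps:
V(T) = -34*T (V(T) = (T + T)*(-17) = (2*T)*(-17) = -34*T)
V(127) - 1*(-346803) = -34*127 - 1*(-346803) = -4318 + 346803 = 342485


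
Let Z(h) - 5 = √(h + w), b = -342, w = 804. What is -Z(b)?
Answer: -5 - √462 ≈ -26.494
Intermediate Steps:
Z(h) = 5 + √(804 + h) (Z(h) = 5 + √(h + 804) = 5 + √(804 + h))
-Z(b) = -(5 + √(804 - 342)) = -(5 + √462) = -5 - √462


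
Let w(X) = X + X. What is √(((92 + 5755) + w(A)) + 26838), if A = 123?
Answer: 3*√3659 ≈ 181.47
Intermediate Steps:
w(X) = 2*X
√(((92 + 5755) + w(A)) + 26838) = √(((92 + 5755) + 2*123) + 26838) = √((5847 + 246) + 26838) = √(6093 + 26838) = √32931 = 3*√3659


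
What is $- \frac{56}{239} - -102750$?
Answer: $\frac{24557194}{239} \approx 1.0275 \cdot 10^{5}$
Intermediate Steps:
$- \frac{56}{239} - -102750 = \left(-56\right) \frac{1}{239} + 102750 = - \frac{56}{239} + 102750 = \frac{24557194}{239}$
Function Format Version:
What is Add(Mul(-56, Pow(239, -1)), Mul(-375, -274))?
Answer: Rational(24557194, 239) ≈ 1.0275e+5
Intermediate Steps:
Add(Mul(-56, Pow(239, -1)), Mul(-375, -274)) = Add(Mul(-56, Rational(1, 239)), 102750) = Add(Rational(-56, 239), 102750) = Rational(24557194, 239)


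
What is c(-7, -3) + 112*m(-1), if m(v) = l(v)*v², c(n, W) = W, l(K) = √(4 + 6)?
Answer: -3 + 112*√10 ≈ 351.18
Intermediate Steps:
l(K) = √10
m(v) = √10*v²
c(-7, -3) + 112*m(-1) = -3 + 112*(√10*(-1)²) = -3 + 112*(√10*1) = -3 + 112*√10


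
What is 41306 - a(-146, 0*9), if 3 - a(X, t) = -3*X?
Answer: 41741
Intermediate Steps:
a(X, t) = 3 + 3*X (a(X, t) = 3 - (-3)*X = 3 + 3*X)
41306 - a(-146, 0*9) = 41306 - (3 + 3*(-146)) = 41306 - (3 - 438) = 41306 - 1*(-435) = 41306 + 435 = 41741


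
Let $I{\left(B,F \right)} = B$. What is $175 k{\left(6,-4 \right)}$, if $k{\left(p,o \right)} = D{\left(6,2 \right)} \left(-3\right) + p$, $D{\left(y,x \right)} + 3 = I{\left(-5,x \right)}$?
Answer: $5250$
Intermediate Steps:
$D{\left(y,x \right)} = -8$ ($D{\left(y,x \right)} = -3 - 5 = -8$)
$k{\left(p,o \right)} = 24 + p$ ($k{\left(p,o \right)} = \left(-8\right) \left(-3\right) + p = 24 + p$)
$175 k{\left(6,-4 \right)} = 175 \left(24 + 6\right) = 175 \cdot 30 = 5250$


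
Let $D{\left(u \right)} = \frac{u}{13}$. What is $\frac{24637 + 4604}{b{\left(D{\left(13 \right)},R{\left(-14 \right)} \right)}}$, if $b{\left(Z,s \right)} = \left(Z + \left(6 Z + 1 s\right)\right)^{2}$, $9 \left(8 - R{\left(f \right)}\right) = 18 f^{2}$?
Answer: $\frac{29241}{142129} \approx 0.20574$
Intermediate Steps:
$R{\left(f \right)} = 8 - 2 f^{2}$ ($R{\left(f \right)} = 8 - \frac{18 f^{2}}{9} = 8 - 2 f^{2}$)
$D{\left(u \right)} = \frac{u}{13}$ ($D{\left(u \right)} = u \frac{1}{13} = \frac{u}{13}$)
$b{\left(Z,s \right)} = \left(s + 7 Z\right)^{2}$ ($b{\left(Z,s \right)} = \left(Z + \left(6 Z + s\right)\right)^{2} = \left(Z + \left(s + 6 Z\right)\right)^{2} = \left(s + 7 Z\right)^{2}$)
$\frac{24637 + 4604}{b{\left(D{\left(13 \right)},R{\left(-14 \right)} \right)}} = \frac{24637 + 4604}{\left(\left(8 - 2 \left(-14\right)^{2}\right) + 7 \cdot \frac{1}{13} \cdot 13\right)^{2}} = \frac{29241}{\left(\left(8 - 392\right) + 7 \cdot 1\right)^{2}} = \frac{29241}{\left(\left(8 - 392\right) + 7\right)^{2}} = \frac{29241}{\left(-384 + 7\right)^{2}} = \frac{29241}{\left(-377\right)^{2}} = \frac{29241}{142129}$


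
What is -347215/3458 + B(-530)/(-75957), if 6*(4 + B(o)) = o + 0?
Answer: -11302753057/112568274 ≈ -100.41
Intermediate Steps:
B(o) = -4 + o/6 (B(o) = -4 + (o + 0)/6 = -4 + o/6)
-347215/3458 + B(-530)/(-75957) = -347215/3458 + (-4 + (⅙)*(-530))/(-75957) = -347215*1/3458 + (-4 - 265/3)*(-1/75957) = -347215/3458 - 277/3*(-1/75957) = -347215/3458 + 277/227871 = -11302753057/112568274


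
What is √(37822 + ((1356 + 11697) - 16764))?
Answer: √34111 ≈ 184.69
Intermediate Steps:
√(37822 + ((1356 + 11697) - 16764)) = √(37822 + (13053 - 16764)) = √(37822 - 3711) = √34111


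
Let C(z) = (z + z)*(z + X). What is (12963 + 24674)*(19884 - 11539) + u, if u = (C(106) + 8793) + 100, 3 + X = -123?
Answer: 314085418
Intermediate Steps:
X = -126 (X = -3 - 123 = -126)
C(z) = 2*z*(-126 + z) (C(z) = (z + z)*(z - 126) = (2*z)*(-126 + z) = 2*z*(-126 + z))
u = 4653 (u = (2*106*(-126 + 106) + 8793) + 100 = (2*106*(-20) + 8793) + 100 = (-4240 + 8793) + 100 = 4553 + 100 = 4653)
(12963 + 24674)*(19884 - 11539) + u = (12963 + 24674)*(19884 - 11539) + 4653 = 37637*8345 + 4653 = 314080765 + 4653 = 314085418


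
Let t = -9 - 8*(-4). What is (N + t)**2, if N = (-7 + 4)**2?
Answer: 1024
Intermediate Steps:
t = 23 (t = -9 + 32 = 23)
N = 9 (N = (-3)**2 = 9)
(N + t)**2 = (9 + 23)**2 = 32**2 = 1024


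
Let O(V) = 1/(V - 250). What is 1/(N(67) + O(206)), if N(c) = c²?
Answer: 44/197515 ≈ 0.00022277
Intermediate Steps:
O(V) = 1/(-250 + V)
1/(N(67) + O(206)) = 1/(67² + 1/(-250 + 206)) = 1/(4489 + 1/(-44)) = 1/(4489 - 1/44) = 1/(197515/44) = 44/197515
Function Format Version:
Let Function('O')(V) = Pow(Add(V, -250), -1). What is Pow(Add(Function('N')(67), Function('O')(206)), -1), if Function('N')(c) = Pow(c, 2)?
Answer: Rational(44, 197515) ≈ 0.00022277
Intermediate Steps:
Function('O')(V) = Pow(Add(-250, V), -1)
Pow(Add(Function('N')(67), Function('O')(206)), -1) = Pow(Add(Pow(67, 2), Pow(Add(-250, 206), -1)), -1) = Pow(Add(4489, Pow(-44, -1)), -1) = Pow(Add(4489, Rational(-1, 44)), -1) = Pow(Rational(197515, 44), -1) = Rational(44, 197515)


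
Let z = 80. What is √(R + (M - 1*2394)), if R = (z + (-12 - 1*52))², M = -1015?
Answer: I*√3153 ≈ 56.152*I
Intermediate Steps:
R = 256 (R = (80 + (-12 - 1*52))² = (80 + (-12 - 52))² = (80 - 64)² = 16² = 256)
√(R + (M - 1*2394)) = √(256 + (-1015 - 1*2394)) = √(256 + (-1015 - 2394)) = √(256 - 3409) = √(-3153) = I*√3153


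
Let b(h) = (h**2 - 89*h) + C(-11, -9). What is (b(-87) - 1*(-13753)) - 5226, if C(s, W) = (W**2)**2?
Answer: 30400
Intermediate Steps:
C(s, W) = W**4
b(h) = 6561 + h**2 - 89*h (b(h) = (h**2 - 89*h) + (-9)**4 = (h**2 - 89*h) + 6561 = 6561 + h**2 - 89*h)
(b(-87) - 1*(-13753)) - 5226 = ((6561 + (-87)**2 - 89*(-87)) - 1*(-13753)) - 5226 = ((6561 + 7569 + 7743) + 13753) - 5226 = (21873 + 13753) - 5226 = 35626 - 5226 = 30400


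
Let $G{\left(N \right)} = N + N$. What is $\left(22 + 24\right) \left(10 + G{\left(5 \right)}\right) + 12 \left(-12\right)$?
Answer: $776$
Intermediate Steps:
$G{\left(N \right)} = 2 N$
$\left(22 + 24\right) \left(10 + G{\left(5 \right)}\right) + 12 \left(-12\right) = \left(22 + 24\right) \left(10 + 2 \cdot 5\right) + 12 \left(-12\right) = 46 \left(10 + 10\right) - 144 = 46 \cdot 20 - 144 = 920 - 144 = 776$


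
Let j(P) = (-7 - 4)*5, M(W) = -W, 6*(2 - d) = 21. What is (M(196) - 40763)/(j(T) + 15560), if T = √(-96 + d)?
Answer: -40959/15505 ≈ -2.6417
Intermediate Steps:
d = -3/2 (d = 2 - ⅙*21 = 2 - 7/2 = -3/2 ≈ -1.5000)
T = I*√390/2 (T = √(-96 - 3/2) = √(-195/2) = I*√390/2 ≈ 9.8742*I)
j(P) = -55 (j(P) = -11*5 = -55)
(M(196) - 40763)/(j(T) + 15560) = (-1*196 - 40763)/(-55 + 15560) = (-196 - 40763)/15505 = -40959*1/15505 = -40959/15505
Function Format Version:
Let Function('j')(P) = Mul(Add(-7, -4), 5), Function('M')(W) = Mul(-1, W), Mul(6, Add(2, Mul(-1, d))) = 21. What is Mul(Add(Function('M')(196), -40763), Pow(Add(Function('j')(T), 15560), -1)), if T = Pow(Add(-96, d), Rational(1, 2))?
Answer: Rational(-40959, 15505) ≈ -2.6417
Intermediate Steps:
d = Rational(-3, 2) (d = Add(2, Mul(Rational(-1, 6), 21)) = Add(2, Rational(-7, 2)) = Rational(-3, 2) ≈ -1.5000)
T = Mul(Rational(1, 2), I, Pow(390, Rational(1, 2))) (T = Pow(Add(-96, Rational(-3, 2)), Rational(1, 2)) = Pow(Rational(-195, 2), Rational(1, 2)) = Mul(Rational(1, 2), I, Pow(390, Rational(1, 2))) ≈ Mul(9.8742, I))
Function('j')(P) = -55 (Function('j')(P) = Mul(-11, 5) = -55)
Mul(Add(Function('M')(196), -40763), Pow(Add(Function('j')(T), 15560), -1)) = Mul(Add(Mul(-1, 196), -40763), Pow(Add(-55, 15560), -1)) = Mul(Add(-196, -40763), Pow(15505, -1)) = Mul(-40959, Rational(1, 15505)) = Rational(-40959, 15505)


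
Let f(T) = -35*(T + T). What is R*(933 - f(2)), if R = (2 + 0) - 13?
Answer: -11803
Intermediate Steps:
R = -11 (R = 2 - 13 = -11)
f(T) = -70*T
R*(933 - f(2)) = -11*(933 - (-70)*2) = -11*(933 - 1*(-140)) = -11*(933 + 140) = -11*1073 = -11803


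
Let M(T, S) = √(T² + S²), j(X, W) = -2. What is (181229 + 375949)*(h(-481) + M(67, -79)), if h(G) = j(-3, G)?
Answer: -1114356 + 557178*√10730 ≈ 5.6601e+7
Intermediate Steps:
h(G) = -2
M(T, S) = √(S² + T²)
(181229 + 375949)*(h(-481) + M(67, -79)) = (181229 + 375949)*(-2 + √((-79)² + 67²)) = 557178*(-2 + √(6241 + 4489)) = 557178*(-2 + √10730) = -1114356 + 557178*√10730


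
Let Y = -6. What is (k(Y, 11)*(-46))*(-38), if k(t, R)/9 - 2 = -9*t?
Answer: 880992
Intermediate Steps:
k(t, R) = 18 - 81*t (k(t, R) = 18 + 9*(-9*t) = 18 - 81*t)
(k(Y, 11)*(-46))*(-38) = ((18 - 81*(-6))*(-46))*(-38) = ((18 + 486)*(-46))*(-38) = (504*(-46))*(-38) = -23184*(-38) = 880992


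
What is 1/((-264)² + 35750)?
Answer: 1/105446 ≈ 9.4835e-6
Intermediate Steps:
1/((-264)² + 35750) = 1/(69696 + 35750) = 1/105446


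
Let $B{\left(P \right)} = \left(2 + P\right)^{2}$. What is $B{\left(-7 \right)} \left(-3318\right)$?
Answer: $-82950$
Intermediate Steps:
$B{\left(-7 \right)} \left(-3318\right) = \left(2 - 7\right)^{2} \left(-3318\right) = \left(-5\right)^{2} \left(-3318\right) = 25 \left(-3318\right) = -82950$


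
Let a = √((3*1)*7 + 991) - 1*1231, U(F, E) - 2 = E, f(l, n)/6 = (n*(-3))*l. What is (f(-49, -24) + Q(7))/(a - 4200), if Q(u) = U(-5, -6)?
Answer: 114985132/29494749 + 42344*√253/29494749 ≈ 3.9213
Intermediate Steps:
f(l, n) = -18*l*n (f(l, n) = 6*((n*(-3))*l) = 6*((-3*n)*l) = 6*(-3*l*n) = -18*l*n)
U(F, E) = 2 + E
Q(u) = -4 (Q(u) = 2 - 6 = -4)
a = -1231 + 2*√253 (a = √(3*7 + 991) - 1231 = √(21 + 991) - 1231 = √1012 - 1231 = 2*√253 - 1231 = -1231 + 2*√253 ≈ -1199.2)
(f(-49, -24) + Q(7))/(a - 4200) = (-18*(-49)*(-24) - 4)/((-1231 + 2*√253) - 4200) = (-21168 - 4)/(-5431 + 2*√253) = -21172/(-5431 + 2*√253)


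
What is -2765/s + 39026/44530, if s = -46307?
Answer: 965151216/1031025355 ≈ 0.93611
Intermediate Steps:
-2765/s + 39026/44530 = -2765/(-46307) + 39026/44530 = -2765*(-1/46307) + 39026*(1/44530) = 2765/46307 + 19513/22265 = 965151216/1031025355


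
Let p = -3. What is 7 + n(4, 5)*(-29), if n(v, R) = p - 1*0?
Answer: 94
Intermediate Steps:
n(v, R) = -3 (n(v, R) = -3 - 1*0 = -3 + 0 = -3)
7 + n(4, 5)*(-29) = 7 - 3*(-29) = 7 + 87 = 94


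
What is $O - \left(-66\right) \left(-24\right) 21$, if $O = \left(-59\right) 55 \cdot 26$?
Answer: $-117634$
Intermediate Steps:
$O = -84370$ ($O = \left(-3245\right) 26 = -84370$)
$O - \left(-66\right) \left(-24\right) 21 = -84370 - \left(-66\right) \left(-24\right) 21 = -84370 - 1584 \cdot 21 = -84370 - 33264 = -117634$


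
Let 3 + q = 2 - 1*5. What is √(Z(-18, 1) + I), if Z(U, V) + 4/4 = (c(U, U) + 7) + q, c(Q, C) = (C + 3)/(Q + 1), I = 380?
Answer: 5*√4403/17 ≈ 19.516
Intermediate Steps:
q = -6 (q = -3 + (2 - 1*5) = -3 + (2 - 5) = -3 - 3 = -6)
c(Q, C) = (3 + C)/(1 + Q)
Z(U, V) = (3 + U)/(1 + U) (Z(U, V) = -1 + (((3 + U)/(1 + U) + 7) - 6) = -1 + ((7 + (3 + U)/(1 + U)) - 6) = -1 + (1 + (3 + U)/(1 + U)) = (3 + U)/(1 + U))
√(Z(-18, 1) + I) = √((3 - 18)/(1 - 18) + 380) = √(-15/(-17) + 380) = √(-1/17*(-15) + 380) = √(15/17 + 380) = √(6475/17) = 5*√4403/17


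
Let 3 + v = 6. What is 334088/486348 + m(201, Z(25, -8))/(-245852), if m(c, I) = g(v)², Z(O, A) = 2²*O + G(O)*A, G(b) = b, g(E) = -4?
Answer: 5133026338/7473101781 ≈ 0.68687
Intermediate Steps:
v = 3 (v = -3 + 6 = 3)
Z(O, A) = 4*O + A*O (Z(O, A) = 2²*O + O*A = 4*O + A*O)
m(c, I) = 16 (m(c, I) = (-4)² = 16)
334088/486348 + m(201, Z(25, -8))/(-245852) = 334088/486348 + 16/(-245852) = 334088*(1/486348) + 16*(-1/245852) = 83522/121587 - 4/61463 = 5133026338/7473101781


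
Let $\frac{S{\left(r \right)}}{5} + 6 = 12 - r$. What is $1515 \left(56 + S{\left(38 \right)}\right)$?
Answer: $-157560$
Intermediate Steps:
$S{\left(r \right)} = 30 - 5 r$ ($S{\left(r \right)} = -30 + 5 \left(12 - r\right) = -30 - \left(-60 + 5 r\right) = 30 - 5 r$)
$1515 \left(56 + S{\left(38 \right)}\right) = 1515 \left(56 + \left(30 - 190\right)\right) = 1515 \left(56 - 160\right) = 1515 \left(-104\right) = -157560$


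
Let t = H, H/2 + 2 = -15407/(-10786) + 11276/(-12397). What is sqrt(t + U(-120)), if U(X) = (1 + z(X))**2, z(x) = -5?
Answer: sqrt(1189320767732955)/9551003 ≈ 3.6108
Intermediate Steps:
H = -198050441/66857021 (H = -4 + 2*(-15407/(-10786) + 11276/(-12397)) = -4 + 2*(-15407*(-1/10786) + 11276*(-1/12397)) = -4 + 2*(15407/10786 - 11276/12397) = -4 + 2*(69377643/133714042) = -4 + 69377643/66857021 = -198050441/66857021 ≈ -2.9623)
t = -198050441/66857021 ≈ -2.9623
U(X) = 16 (U(X) = (1 - 5)**2 = (-4)**2 = 16)
sqrt(t + U(-120)) = sqrt(-198050441/66857021 + 16) = sqrt(871661895/66857021) = sqrt(1189320767732955)/9551003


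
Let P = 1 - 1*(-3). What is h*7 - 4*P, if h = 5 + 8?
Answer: 75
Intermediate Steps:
P = 4 (P = 1 + 3 = 4)
h = 13
h*7 - 4*P = 13*7 - 4*4 = 91 - 16 = 75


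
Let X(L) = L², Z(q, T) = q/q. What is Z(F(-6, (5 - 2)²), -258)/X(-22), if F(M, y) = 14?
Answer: 1/484 ≈ 0.0020661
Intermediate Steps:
Z(q, T) = 1
Z(F(-6, (5 - 2)²), -258)/X(-22) = 1/(-22)² = 1/484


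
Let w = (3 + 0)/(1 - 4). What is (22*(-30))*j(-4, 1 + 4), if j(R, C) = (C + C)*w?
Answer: 6600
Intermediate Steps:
w = -1 (w = 3/(-3) = 3*(-⅓) = -1)
j(R, C) = -2*C (j(R, C) = (C + C)*(-1) = (2*C)*(-1) = -2*C)
(22*(-30))*j(-4, 1 + 4) = (22*(-30))*(-2*(1 + 4)) = -(-1320)*5 = -660*(-10) = 6600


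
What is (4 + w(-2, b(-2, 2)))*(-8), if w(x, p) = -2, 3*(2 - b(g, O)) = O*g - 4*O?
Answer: -16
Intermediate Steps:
b(g, O) = 2 + 4*O/3 - O*g/3 (b(g, O) = 2 - (O*g - 4*O)/3 = 2 - (-4*O + O*g)/3 = 2 + (4*O/3 - O*g/3) = 2 + 4*O/3 - O*g/3)
(4 + w(-2, b(-2, 2)))*(-8) = (4 - 2)*(-8) = 2*(-8) = -16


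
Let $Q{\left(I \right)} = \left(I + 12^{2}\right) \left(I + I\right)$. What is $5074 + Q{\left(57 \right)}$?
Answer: $27988$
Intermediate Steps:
$Q{\left(I \right)} = 2 I \left(144 + I\right)$ ($Q{\left(I \right)} = \left(I + 144\right) 2 I = \left(144 + I\right) 2 I = 2 I \left(144 + I\right)$)
$5074 + Q{\left(57 \right)} = 5074 + 2 \cdot 57 \left(144 + 57\right) = 5074 + 2 \cdot 57 \cdot 201 = 5074 + 22914 = 27988$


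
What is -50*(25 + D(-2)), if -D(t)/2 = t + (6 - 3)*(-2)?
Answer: -2050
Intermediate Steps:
D(t) = 12 - 2*t (D(t) = -2*(t + (6 - 3)*(-2)) = -2*(t + 3*(-2)) = -2*(t - 6) = -2*(-6 + t) = 12 - 2*t)
-50*(25 + D(-2)) = -50*(25 + (12 - 2*(-2))) = -50*(25 + (12 + 4)) = -50*(25 + 16) = -50*41 = -2050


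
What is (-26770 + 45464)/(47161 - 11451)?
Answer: 9347/17855 ≈ 0.52349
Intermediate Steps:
(-26770 + 45464)/(47161 - 11451) = 18694/35710 = 18694*(1/35710) = 9347/17855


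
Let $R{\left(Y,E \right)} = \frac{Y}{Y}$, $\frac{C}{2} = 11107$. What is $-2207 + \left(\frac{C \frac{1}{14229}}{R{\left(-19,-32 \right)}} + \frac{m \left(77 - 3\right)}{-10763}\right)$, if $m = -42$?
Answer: $- \frac{337711513475}{153146727} \approx -2205.1$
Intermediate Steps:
$C = 22214$ ($C = 2 \cdot 11107 = 22214$)
$R{\left(Y,E \right)} = 1$
$-2207 + \left(\frac{C \frac{1}{14229}}{R{\left(-19,-32 \right)}} + \frac{m \left(77 - 3\right)}{-10763}\right) = -2207 + \left(\frac{22214 \cdot \frac{1}{14229}}{1} + \frac{\left(-42\right) \left(77 - 3\right)}{-10763}\right) = -2207 + \left(22214 \cdot \frac{1}{14229} \cdot 1 + \left(-42\right) 74 \left(- \frac{1}{10763}\right)\right) = -2207 + \left(\frac{22214}{14229} \cdot 1 - - \frac{3108}{10763}\right) = -2207 + \left(\frac{22214}{14229} + \frac{3108}{10763}\right) = -2207 + \frac{283313014}{153146727} = - \frac{337711513475}{153146727}$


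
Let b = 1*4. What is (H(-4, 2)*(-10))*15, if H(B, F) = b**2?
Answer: -2400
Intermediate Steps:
b = 4
H(B, F) = 16 (H(B, F) = 4**2 = 16)
(H(-4, 2)*(-10))*15 = (16*(-10))*15 = -160*15 = -2400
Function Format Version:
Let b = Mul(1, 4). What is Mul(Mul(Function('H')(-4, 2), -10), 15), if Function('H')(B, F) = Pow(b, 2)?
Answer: -2400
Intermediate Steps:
b = 4
Function('H')(B, F) = 16 (Function('H')(B, F) = Pow(4, 2) = 16)
Mul(Mul(Function('H')(-4, 2), -10), 15) = Mul(Mul(16, -10), 15) = Mul(-160, 15) = -2400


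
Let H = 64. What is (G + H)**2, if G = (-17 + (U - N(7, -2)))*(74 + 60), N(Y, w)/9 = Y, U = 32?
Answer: 40551424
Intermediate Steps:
N(Y, w) = 9*Y
G = -6432 (G = (-17 + (32 - 9*7))*(74 + 60) = (-17 + (32 - 1*63))*134 = (-17 + (32 - 63))*134 = (-17 - 31)*134 = -48*134 = -6432)
(G + H)**2 = (-6432 + 64)**2 = (-6368)**2 = 40551424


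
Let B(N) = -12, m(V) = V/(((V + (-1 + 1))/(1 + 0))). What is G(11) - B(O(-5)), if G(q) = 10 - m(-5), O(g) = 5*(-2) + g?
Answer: 21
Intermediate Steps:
O(g) = -10 + g
m(V) = 1 (m(V) = V/(((V + 0)/1)) = V/((V*1)) = V/V = 1)
G(q) = 9 (G(q) = 10 - 1*1 = 10 - 1 = 9)
G(11) - B(O(-5)) = 9 - 1*(-12) = 9 + 12 = 21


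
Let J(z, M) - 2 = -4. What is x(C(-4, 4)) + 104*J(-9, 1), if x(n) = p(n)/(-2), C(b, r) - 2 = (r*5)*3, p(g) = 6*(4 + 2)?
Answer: -226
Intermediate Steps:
J(z, M) = -2 (J(z, M) = 2 - 4 = -2)
p(g) = 36 (p(g) = 6*6 = 36)
C(b, r) = 2 + 15*r (C(b, r) = 2 + (r*5)*3 = 2 + (5*r)*3 = 2 + 15*r)
x(n) = -18 (x(n) = 36/(-2) = 36*(-1/2) = -18)
x(C(-4, 4)) + 104*J(-9, 1) = -18 + 104*(-2) = -18 - 208 = -226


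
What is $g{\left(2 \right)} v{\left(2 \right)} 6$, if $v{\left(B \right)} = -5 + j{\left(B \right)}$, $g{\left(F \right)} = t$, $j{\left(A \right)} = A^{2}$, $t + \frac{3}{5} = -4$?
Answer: $\frac{138}{5} \approx 27.6$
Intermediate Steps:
$t = - \frac{23}{5}$ ($t = - \frac{3}{5} - 4 = - \frac{23}{5} \approx -4.6$)
$g{\left(F \right)} = - \frac{23}{5}$
$v{\left(B \right)} = -5 + B^{2}$
$g{\left(2 \right)} v{\left(2 \right)} 6 = - \frac{23 \left(-5 + 2^{2}\right)}{5} \cdot 6 = - \frac{23 \left(-5 + 4\right)}{5} \cdot 6 = \left(- \frac{23}{5}\right) \left(-1\right) 6 = \frac{23}{5} \cdot 6 = \frac{138}{5}$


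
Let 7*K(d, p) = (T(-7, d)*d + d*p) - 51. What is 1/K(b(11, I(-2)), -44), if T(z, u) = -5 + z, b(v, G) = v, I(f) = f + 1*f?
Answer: -7/667 ≈ -0.010495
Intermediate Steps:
I(f) = 2*f (I(f) = f + f = 2*f)
K(d, p) = -51/7 - 12*d/7 + d*p/7 (K(d, p) = (((-5 - 7)*d + d*p) - 51)/7 = ((-12*d + d*p) - 51)/7 = (-51 - 12*d + d*p)/7 = -51/7 - 12*d/7 + d*p/7)
1/K(b(11, I(-2)), -44) = 1/(-51/7 - 12/7*11 + (⅐)*11*(-44)) = 1/(-51/7 - 132/7 - 484/7) = 1/(-667/7) = -7/667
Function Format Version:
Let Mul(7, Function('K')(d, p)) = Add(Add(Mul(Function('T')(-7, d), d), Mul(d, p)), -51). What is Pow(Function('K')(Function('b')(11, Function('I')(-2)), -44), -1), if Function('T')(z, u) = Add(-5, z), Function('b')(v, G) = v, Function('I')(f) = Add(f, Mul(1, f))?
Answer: Rational(-7, 667) ≈ -0.010495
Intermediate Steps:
Function('I')(f) = Mul(2, f) (Function('I')(f) = Add(f, f) = Mul(2, f))
Function('K')(d, p) = Add(Rational(-51, 7), Mul(Rational(-12, 7), d), Mul(Rational(1, 7), d, p)) (Function('K')(d, p) = Mul(Rational(1, 7), Add(Add(Mul(Add(-5, -7), d), Mul(d, p)), -51)) = Mul(Rational(1, 7), Add(Add(Mul(-12, d), Mul(d, p)), -51)) = Mul(Rational(1, 7), Add(-51, Mul(-12, d), Mul(d, p))) = Add(Rational(-51, 7), Mul(Rational(-12, 7), d), Mul(Rational(1, 7), d, p)))
Pow(Function('K')(Function('b')(11, Function('I')(-2)), -44), -1) = Pow(Add(Rational(-51, 7), Mul(Rational(-12, 7), 11), Mul(Rational(1, 7), 11, -44)), -1) = Pow(Add(Rational(-51, 7), Rational(-132, 7), Rational(-484, 7)), -1) = Pow(Rational(-667, 7), -1) = Rational(-7, 667)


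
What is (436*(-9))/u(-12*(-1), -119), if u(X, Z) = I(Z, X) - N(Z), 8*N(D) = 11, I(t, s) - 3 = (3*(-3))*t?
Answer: -31392/8581 ≈ -3.6583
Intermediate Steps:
I(t, s) = 3 - 9*t (I(t, s) = 3 + (3*(-3))*t = 3 - 9*t)
N(D) = 11/8 (N(D) = (⅛)*11 = 11/8)
u(X, Z) = 13/8 - 9*Z (u(X, Z) = (3 - 9*Z) - 1*11/8 = (3 - 9*Z) - 11/8 = 13/8 - 9*Z)
(436*(-9))/u(-12*(-1), -119) = (436*(-9))/(13/8 - 9*(-119)) = -3924/(13/8 + 1071) = -3924/8581/8 = -3924*8/8581 = -31392/8581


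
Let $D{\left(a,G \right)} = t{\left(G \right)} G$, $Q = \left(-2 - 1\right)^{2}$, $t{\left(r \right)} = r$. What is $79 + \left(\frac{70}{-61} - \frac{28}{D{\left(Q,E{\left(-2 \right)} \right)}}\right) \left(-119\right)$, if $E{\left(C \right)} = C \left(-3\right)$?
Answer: $\frac{169154}{549} \approx 308.11$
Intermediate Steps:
$E{\left(C \right)} = - 3 C$
$Q = 9$ ($Q = \left(-3\right)^{2} = 9$)
$D{\left(a,G \right)} = G^{2}$ ($D{\left(a,G \right)} = G G = G^{2}$)
$79 + \left(\frac{70}{-61} - \frac{28}{D{\left(Q,E{\left(-2 \right)} \right)}}\right) \left(-119\right) = 79 + \left(\frac{70}{-61} - \frac{28}{\left(\left(-3\right) \left(-2\right)\right)^{2}}\right) \left(-119\right) = 79 + \left(70 \left(- \frac{1}{61}\right) - \frac{28}{6^{2}}\right) \left(-119\right) = 79 + \left(- \frac{70}{61} - \frac{28}{36}\right) \left(-119\right) = 79 + \left(- \frac{70}{61} - \frac{7}{9}\right) \left(-119\right) = 79 - - \frac{125783}{549} = 79 + \frac{125783}{549} = \frac{169154}{549}$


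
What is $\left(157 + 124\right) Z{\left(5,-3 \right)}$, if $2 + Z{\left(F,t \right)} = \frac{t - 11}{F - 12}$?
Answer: $0$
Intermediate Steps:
$Z{\left(F,t \right)} = -2 + \frac{-11 + t}{-12 + F}$ ($Z{\left(F,t \right)} = -2 + \frac{t - 11}{F - 12} = -2 + \frac{-11 + t}{-12 + F}$)
$\left(157 + 124\right) Z{\left(5,-3 \right)} = \left(157 + 124\right) \frac{13 - 3 - 10}{-12 + 5} = 281 \frac{13 - 3 - 10}{-7} = 281 \left(\left(- \frac{1}{7}\right) 0\right) = 281 \cdot 0 = 0$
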